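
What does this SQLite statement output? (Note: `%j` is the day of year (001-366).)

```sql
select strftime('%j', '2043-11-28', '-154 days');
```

178

First apply '-154 days': 2043-11-28 → 2043-06-27.
Day-of-year for 2043-06-27: days since 2043-01-01 inclusive = 178, zero-padded to 178.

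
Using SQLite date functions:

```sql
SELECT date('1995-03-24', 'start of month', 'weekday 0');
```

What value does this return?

1995-03-05

`start of month` rewinds 1995-03-24 to 1995-03-01.
`weekday 0` advances to the next Sunday; 1995-03-01 is a Wednesday, so it moves forward to 1995-03-05.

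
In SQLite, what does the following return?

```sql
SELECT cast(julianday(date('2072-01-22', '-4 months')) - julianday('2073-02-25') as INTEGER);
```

-522

Adding -4 months to 2072-01-22 gives 2071-09-22.
8 days remain in September 2071 after the 22nd (30 − 22).
Full months from October 2071 through January 2073 contribute their day counts.
Then 25 days into February 2073.
Total: 8 + 31 + 30 + 31 + 31 + 29 + 31 + 30 + 31 + 30 + 31 + 31 + 30 + 31 + 30 + 31 + 31 + 25 = 522.
The subtraction is earlier − later, so the result is −522 → -522.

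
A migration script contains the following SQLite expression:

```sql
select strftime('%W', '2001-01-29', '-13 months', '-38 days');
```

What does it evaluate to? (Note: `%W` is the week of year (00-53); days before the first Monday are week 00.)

First apply '-13 months', '-38 days': 2001-01-29 → 1999-11-21.
1999-11-21 is a Sunday. SQLite's %W counts Mondays since the year started; the result is 46.

46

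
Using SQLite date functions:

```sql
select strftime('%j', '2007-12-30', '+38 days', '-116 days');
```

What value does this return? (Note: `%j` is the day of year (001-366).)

286

First apply '+38 days', '-116 days': 2007-12-30 → 2007-10-13.
Day-of-year for 2007-10-13: days since 2007-01-01 inclusive = 286, zero-padded to 286.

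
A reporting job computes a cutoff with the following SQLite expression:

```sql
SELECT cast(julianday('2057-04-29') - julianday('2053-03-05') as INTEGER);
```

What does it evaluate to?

1516

26 days remain in March 2053 after the 5th (31 − 5).
Full months from April 2053 through March 2057 contribute their day counts.
Then 29 days into April 2057.
Total: 26 + 30 + 31 + 30 + 31 + 31 + 30 + 31 + 30 + 31 + 31 + 28 + 31 + 30 + 31 + 30 + 31 + 31 + 30 + 31 + 30 + 31 + 31 + 28 + 31 + 30 + 31 + 30 + 31 + 31 + 30 + 31 + 30 + 31 + 31 + 29 + 31 + 30 + 31 + 30 + 31 + 31 + 30 + 31 + 30 + 31 + 31 + 28 + 31 + 29 = 1516.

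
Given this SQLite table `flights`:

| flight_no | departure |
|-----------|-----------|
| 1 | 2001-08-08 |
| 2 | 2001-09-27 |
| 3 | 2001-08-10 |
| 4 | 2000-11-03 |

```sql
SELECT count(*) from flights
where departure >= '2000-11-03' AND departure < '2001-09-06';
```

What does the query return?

3

Rows in [2000-11-03, 2001-09-06): 2001-08-08, 2001-08-10, 2000-11-03 → 3 rows.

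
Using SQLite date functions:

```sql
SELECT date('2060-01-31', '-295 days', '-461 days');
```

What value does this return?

2058-01-05

Applying '-295 days' to 2060-01-31: counting 295 days back gives 2059-04-11.
Applying '-461 days' to 2059-04-11: counting 461 days back gives 2058-01-05.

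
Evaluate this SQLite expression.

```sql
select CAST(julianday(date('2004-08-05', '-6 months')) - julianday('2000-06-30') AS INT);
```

Adding -6 months to 2004-08-05 gives 2004-02-05.
0 days remain in June 2000 after the 30th (30 − 30).
Full months from July 2000 through January 2004 contribute their day counts.
Then 5 days into February 2004.
Total: 0 + 31 + 31 + 30 + 31 + 30 + 31 + 31 + 28 + 31 + 30 + 31 + 30 + 31 + 31 + 30 + 31 + 30 + 31 + 31 + 28 + 31 + 30 + 31 + 30 + 31 + 31 + 30 + 31 + 30 + 31 + 31 + 28 + 31 + 30 + 31 + 30 + 31 + 31 + 30 + 31 + 30 + 31 + 31 + 5 = 1315.

1315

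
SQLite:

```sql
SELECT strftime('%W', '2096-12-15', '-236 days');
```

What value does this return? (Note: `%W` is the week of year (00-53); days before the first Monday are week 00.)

17

First apply '-236 days': 2096-12-15 → 2096-04-23.
2096-04-23 is a Monday. SQLite's %W counts Mondays since the year started; the result is 17.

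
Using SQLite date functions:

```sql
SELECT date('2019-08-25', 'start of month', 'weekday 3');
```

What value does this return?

`start of month` rewinds 2019-08-25 to 2019-08-01.
`weekday 3` advances to the next Wednesday; 2019-08-01 is a Thursday, so it moves forward to 2019-08-07.

2019-08-07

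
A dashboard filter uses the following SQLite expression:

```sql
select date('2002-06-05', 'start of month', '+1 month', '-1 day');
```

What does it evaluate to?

2002-06-30

`start of month` rewinds 2002-06-05 to 2002-06-01.
Adding +1 month to 2002-06-01 gives 2002-07-01.
Going back 1 day from 2002-07-01 reaches 2002-06-30 (last day of June, 30 days).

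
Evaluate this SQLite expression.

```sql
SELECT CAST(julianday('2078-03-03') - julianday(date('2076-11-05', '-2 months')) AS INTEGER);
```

544

Adding -2 months to 2076-11-05 gives 2076-09-05.
25 days remain in September 2076 after the 5th (30 − 5).
Full months from October 2076 through February 2078 contribute their day counts.
Then 3 days into March 2078.
Total: 25 + 31 + 30 + 31 + 31 + 28 + 31 + 30 + 31 + 30 + 31 + 31 + 30 + 31 + 30 + 31 + 31 + 28 + 3 = 544.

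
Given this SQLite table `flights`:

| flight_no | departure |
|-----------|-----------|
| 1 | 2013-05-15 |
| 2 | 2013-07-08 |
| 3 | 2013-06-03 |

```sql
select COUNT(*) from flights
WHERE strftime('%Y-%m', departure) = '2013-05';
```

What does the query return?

Rows with year-month 2013-05: 2013-05-15 → 1.

1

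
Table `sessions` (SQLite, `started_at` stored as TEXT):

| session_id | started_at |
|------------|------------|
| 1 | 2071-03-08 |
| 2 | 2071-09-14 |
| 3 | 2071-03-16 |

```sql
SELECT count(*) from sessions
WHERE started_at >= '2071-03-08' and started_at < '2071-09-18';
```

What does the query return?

3

Rows in [2071-03-08, 2071-09-18): 2071-03-08, 2071-09-14, 2071-03-16 → 3 rows.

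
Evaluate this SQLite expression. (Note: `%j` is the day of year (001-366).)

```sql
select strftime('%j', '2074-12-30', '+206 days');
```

First apply '+206 days': 2074-12-30 → 2075-07-24.
Day-of-year for 2075-07-24: days since 2075-01-01 inclusive = 205, zero-padded to 205.

205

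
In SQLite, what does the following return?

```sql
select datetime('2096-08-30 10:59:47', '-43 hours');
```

2096-08-28 15:59:47

-43 hours from 2096-08-30 10:59:47 is 2096-08-28 15:59:47 (crosses midnight).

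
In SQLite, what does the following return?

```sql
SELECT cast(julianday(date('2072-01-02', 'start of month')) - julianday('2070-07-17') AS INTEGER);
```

533

`start of month` rewinds 2072-01-02 to 2072-01-01.
14 days remain in July 2070 after the 17th (31 − 17).
Full months from August 2070 through December 2071 contribute their day counts.
Then 1 day into January 2072.
Total: 14 + 31 + 30 + 31 + 30 + 31 + 31 + 28 + 31 + 30 + 31 + 30 + 31 + 31 + 30 + 31 + 30 + 31 + 1 = 533.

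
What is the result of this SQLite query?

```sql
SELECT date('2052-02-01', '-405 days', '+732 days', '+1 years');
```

Applying '-405 days' to 2052-02-01: counting 405 days back gives 2050-12-23.
Applying '+732 days' to 2050-12-23: counting 732 days forward gives 2052-12-24.
Adding +1 year to 2052-12-24 gives 2053-12-24.

2053-12-24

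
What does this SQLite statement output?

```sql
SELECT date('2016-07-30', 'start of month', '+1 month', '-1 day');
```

`start of month` rewinds 2016-07-30 to 2016-07-01.
Adding +1 month to 2016-07-01 gives 2016-08-01.
Going back 1 day from 2016-08-01 reaches 2016-07-31 (last day of July, 31 days).

2016-07-31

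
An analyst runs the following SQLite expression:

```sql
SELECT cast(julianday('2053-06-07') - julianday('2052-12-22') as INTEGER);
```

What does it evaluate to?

9 days remain in December 2052 after the 22nd (31 − 22).
January 2053: 31 days.
February 2053: 28 days.
March 2053: 31 days.
April 2053: 30 days.
May 2053: 31 days.
Then 7 days into June 2053.
Total: 9 + 31 + 28 + 31 + 30 + 31 + 7 = 167.

167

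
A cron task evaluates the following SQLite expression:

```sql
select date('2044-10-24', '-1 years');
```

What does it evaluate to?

Adding -1 year to 2044-10-24 gives 2043-10-24.

2043-10-24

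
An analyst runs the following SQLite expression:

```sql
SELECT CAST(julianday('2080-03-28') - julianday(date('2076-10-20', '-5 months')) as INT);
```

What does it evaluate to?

Adding -5 months to 2076-10-20 gives 2076-05-20.
11 days remain in May 2076 after the 20th (31 − 20).
Full months from June 2076 through February 2080 contribute their day counts.
Then 28 days into March 2080.
Total: 11 + 30 + 31 + 31 + 30 + 31 + 30 + 31 + 31 + 28 + 31 + 30 + 31 + 30 + 31 + 31 + 30 + 31 + 30 + 31 + 31 + 28 + 31 + 30 + 31 + 30 + 31 + 31 + 30 + 31 + 30 + 31 + 31 + 28 + 31 + 30 + 31 + 30 + 31 + 31 + 30 + 31 + 30 + 31 + 31 + 29 + 28 = 1408.

1408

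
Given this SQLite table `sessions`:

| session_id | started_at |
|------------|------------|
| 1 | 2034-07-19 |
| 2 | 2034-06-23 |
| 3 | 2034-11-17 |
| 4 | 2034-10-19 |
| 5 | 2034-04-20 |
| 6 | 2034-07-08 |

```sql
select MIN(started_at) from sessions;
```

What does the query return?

MIN over {2034-04-20, 2034-06-23, 2034-07-08, 2034-07-19, 2034-10-19, 2034-11-17}.

2034-04-20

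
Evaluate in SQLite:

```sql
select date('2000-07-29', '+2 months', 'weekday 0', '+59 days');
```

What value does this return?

Adding +2 months to 2000-07-29 gives 2000-09-29.
`weekday 0` advances to the next Sunday; 2000-09-29 is a Friday, so it moves forward to 2000-10-01.
Applying '+59 days' to 2000-10-01: counting 59 days forward gives 2000-11-29.

2000-11-29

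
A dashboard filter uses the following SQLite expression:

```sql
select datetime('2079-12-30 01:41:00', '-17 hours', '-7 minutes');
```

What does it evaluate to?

-17 hours from 2079-12-30 01:41:00 is 2079-12-29 08:41:00 (crosses midnight).
-7 minutes from 2079-12-29 08:41:00 is 2079-12-29 08:34:00.

2079-12-29 08:34:00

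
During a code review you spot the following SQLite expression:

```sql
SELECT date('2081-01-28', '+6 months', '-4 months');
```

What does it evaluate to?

2081-03-28

Adding +6 months to 2081-01-28 gives 2081-07-28.
Adding -4 months to 2081-07-28 gives 2081-03-28.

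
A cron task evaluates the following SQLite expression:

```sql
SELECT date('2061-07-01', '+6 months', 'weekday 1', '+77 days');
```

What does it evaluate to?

2062-03-20

Adding +6 months to 2061-07-01 gives 2062-01-01.
`weekday 1` advances to the next Monday; 2062-01-01 is a Sunday, so it moves forward to 2062-01-02.
Applying '+77 days' to 2062-01-02: counting 77 days forward gives 2062-03-20.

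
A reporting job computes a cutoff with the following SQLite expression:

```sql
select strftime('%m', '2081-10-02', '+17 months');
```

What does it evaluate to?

03

First apply '+17 months': 2081-10-02 → 2083-03-02.
`%m` extracts the 2-digit month (01-12): 03.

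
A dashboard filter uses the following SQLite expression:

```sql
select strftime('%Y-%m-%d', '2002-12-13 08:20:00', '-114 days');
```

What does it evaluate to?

2002-08-21

First apply '-114 days': 2002-12-13 08:20:00 → 2002-08-21 08:20:00.
`%Y-%m-%d` extracts the ISO date: 2002-08-21.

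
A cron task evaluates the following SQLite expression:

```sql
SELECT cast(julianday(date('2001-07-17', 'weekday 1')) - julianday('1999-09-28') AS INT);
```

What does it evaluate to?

`weekday 1` advances to the next Monday; 2001-07-17 is a Tuesday, so it moves forward to 2001-07-23.
2 days remain in September 1999 after the 28th (30 − 28).
Full months from October 1999 through June 2001 contribute their day counts.
Then 23 days into July 2001.
Total: 2 + 31 + 30 + 31 + 31 + 29 + 31 + 30 + 31 + 30 + 31 + 31 + 30 + 31 + 30 + 31 + 31 + 28 + 31 + 30 + 31 + 30 + 23 = 664.

664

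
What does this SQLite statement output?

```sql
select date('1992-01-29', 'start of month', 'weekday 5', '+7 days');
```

`start of month` rewinds 1992-01-29 to 1992-01-01.
`weekday 5` advances to the next Friday; 1992-01-01 is a Wednesday, so it moves forward to 1992-01-03.
Advancing 7 more days within January lands on 1992-01-10.

1992-01-10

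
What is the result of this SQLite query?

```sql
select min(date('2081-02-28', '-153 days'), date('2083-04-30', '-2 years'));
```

2080-09-28

date('2081-02-28', '-153 days') → 2080-09-28.
date('2083-04-30', '-2 years') → 2081-04-30.
Earlier of the two is 2080-09-28.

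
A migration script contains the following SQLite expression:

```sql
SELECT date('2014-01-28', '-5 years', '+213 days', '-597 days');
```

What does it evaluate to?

Adding -5 years to 2014-01-28 gives 2009-01-28.
Applying '+213 days' to 2009-01-28: counting 213 days forward gives 2009-08-29.
Applying '-597 days' to 2009-08-29: counting 597 days back gives 2008-01-10.

2008-01-10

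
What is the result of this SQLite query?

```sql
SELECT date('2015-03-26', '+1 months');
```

2015-04-26

Adding +1 month to 2015-03-26 gives 2015-04-26.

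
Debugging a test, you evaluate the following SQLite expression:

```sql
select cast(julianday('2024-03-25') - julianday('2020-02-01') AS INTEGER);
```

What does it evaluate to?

28 days remain in February 2020 after the 1st (29 − 1).
Full months from March 2020 through February 2024 contribute their day counts.
Then 25 days into March 2024.
Total: 28 + 31 + 30 + 31 + 30 + 31 + 31 + 30 + 31 + 30 + 31 + 31 + 28 + 31 + 30 + 31 + 30 + 31 + 31 + 30 + 31 + 30 + 31 + 31 + 28 + 31 + 30 + 31 + 30 + 31 + 31 + 30 + 31 + 30 + 31 + 31 + 28 + 31 + 30 + 31 + 30 + 31 + 31 + 30 + 31 + 30 + 31 + 31 + 29 + 25 = 1514.

1514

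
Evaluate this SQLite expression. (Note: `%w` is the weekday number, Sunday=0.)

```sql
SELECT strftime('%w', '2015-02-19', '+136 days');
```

First apply '+136 days': 2015-02-19 → 2015-07-05.
2015-07-05 is a Sunday; with Sunday=0 that is 0.

0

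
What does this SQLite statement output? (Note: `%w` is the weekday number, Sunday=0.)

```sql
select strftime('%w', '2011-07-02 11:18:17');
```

6

2011-07-02 is a Saturday; with Sunday=0 that is 6.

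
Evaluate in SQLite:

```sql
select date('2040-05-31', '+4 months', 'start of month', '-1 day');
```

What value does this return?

2040-09-30

Adding +4 months to 2040-05-31 targets 2040-09-31. September 2040 has only 30 days, so SQLite normalizes the 1-day overflow forward to 2040-10-01.
`start of month` rewinds 2040-10-01 to 2040-10-01.
Going back 1 day from 2040-10-01 reaches 2040-09-30 (last day of September, 30 days).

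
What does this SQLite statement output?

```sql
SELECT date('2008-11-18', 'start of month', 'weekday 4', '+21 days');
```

`start of month` rewinds 2008-11-18 to 2008-11-01.
`weekday 4` advances to the next Thursday; 2008-11-01 is a Saturday, so it moves forward to 2008-11-06.
Advancing 21 more days within November lands on 2008-11-27.

2008-11-27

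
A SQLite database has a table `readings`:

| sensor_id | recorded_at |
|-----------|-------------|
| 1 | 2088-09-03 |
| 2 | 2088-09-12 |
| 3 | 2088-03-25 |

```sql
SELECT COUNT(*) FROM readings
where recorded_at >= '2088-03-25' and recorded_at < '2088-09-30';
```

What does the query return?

3

Rows in [2088-03-25, 2088-09-30): 2088-09-03, 2088-09-12, 2088-03-25 → 3 rows.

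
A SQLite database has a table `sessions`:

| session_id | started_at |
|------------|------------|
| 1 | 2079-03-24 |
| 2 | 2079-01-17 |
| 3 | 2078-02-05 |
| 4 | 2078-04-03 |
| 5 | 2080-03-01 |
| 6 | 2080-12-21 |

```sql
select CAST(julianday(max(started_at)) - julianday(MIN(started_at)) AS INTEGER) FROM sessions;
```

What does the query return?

1050

MIN = 2078-02-05, MAX = 2080-12-21.
23 days remain in February 2078 after the 5th (28 − 5).
Full months from March 2078 through November 2080 contribute their day counts.
Then 21 days into December 2080.
Total: 23 + 31 + 30 + 31 + 30 + 31 + 31 + 30 + 31 + 30 + 31 + 31 + 28 + 31 + 30 + 31 + 30 + 31 + 31 + 30 + 31 + 30 + 31 + 31 + 29 + 31 + 30 + 31 + 30 + 31 + 31 + 30 + 31 + 30 + 21 = 1050.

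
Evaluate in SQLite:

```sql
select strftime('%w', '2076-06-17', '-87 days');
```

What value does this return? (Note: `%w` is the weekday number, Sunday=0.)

First apply '-87 days': 2076-06-17 → 2076-03-22.
2076-03-22 is a Sunday; with Sunday=0 that is 0.

0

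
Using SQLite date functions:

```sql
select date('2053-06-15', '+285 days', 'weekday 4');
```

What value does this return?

2054-04-02

Applying '+285 days' to 2053-06-15: counting 285 days forward gives 2054-03-27.
`weekday 4` advances to the next Thursday; 2054-03-27 is a Friday, so it moves forward to 2054-04-02.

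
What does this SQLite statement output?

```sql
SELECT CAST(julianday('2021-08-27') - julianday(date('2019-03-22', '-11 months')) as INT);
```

Adding -11 months to 2019-03-22 gives 2018-04-22.
8 days remain in April 2018 after the 22nd (30 − 22).
Full months from May 2018 through July 2021 contribute their day counts.
Then 27 days into August 2021.
Total: 8 + 31 + 30 + 31 + 31 + 30 + 31 + 30 + 31 + 31 + 28 + 31 + 30 + 31 + 30 + 31 + 31 + 30 + 31 + 30 + 31 + 31 + 29 + 31 + 30 + 31 + 30 + 31 + 31 + 30 + 31 + 30 + 31 + 31 + 28 + 31 + 30 + 31 + 30 + 31 + 27 = 1223.

1223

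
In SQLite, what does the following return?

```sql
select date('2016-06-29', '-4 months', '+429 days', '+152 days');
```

Adding -4 months to 2016-06-29 gives 2016-02-29.
Applying '+429 days' to 2016-02-29: counting 429 days forward gives 2017-05-03.
Applying '+152 days' to 2017-05-03: counting 152 days forward gives 2017-10-02.

2017-10-02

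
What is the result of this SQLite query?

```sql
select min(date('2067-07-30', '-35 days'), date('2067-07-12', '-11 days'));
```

date('2067-07-30', '-35 days') → 2067-06-25.
date('2067-07-12', '-11 days') → 2067-07-01.
Earlier of the two is 2067-06-25.

2067-06-25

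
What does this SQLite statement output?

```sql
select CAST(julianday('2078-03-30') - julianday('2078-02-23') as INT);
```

35

5 days remain in February 2078 after the 23rd (28 − 23).
Then 30 days into March 2078.
Total: 5 + 30 = 35.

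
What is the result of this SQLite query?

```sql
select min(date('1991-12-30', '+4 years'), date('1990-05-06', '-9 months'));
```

date('1991-12-30', '+4 years') → 1995-12-30.
date('1990-05-06', '-9 months') → 1989-08-06.
Earlier of the two is 1989-08-06.

1989-08-06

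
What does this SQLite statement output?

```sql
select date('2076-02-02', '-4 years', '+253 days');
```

Adding -4 years to 2076-02-02 gives 2072-02-02.
Applying '+253 days' to 2072-02-02: counting 253 days forward gives 2072-10-12.

2072-10-12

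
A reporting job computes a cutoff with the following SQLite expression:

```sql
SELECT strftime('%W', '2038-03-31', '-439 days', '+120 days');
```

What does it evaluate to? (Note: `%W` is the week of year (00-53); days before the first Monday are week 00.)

19

First apply '-439 days', '+120 days': 2038-03-31 → 2037-05-16.
2037-05-16 is a Saturday. SQLite's %W counts Mondays since the year started; the result is 19.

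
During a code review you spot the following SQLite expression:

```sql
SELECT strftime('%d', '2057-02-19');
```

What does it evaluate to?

19

`%d` extracts the 2-digit day of month: 19.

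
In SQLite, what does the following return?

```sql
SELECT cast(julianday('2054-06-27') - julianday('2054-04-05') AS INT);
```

83

25 days remain in April 2054 after the 5th (30 − 5).
May 2054: 31 days.
Then 27 days into June 2054.
Total: 25 + 31 + 27 = 83.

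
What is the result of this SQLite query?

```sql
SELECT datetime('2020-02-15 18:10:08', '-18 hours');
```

-18 hours from 2020-02-15 18:10:08 is 2020-02-15 00:10:08.

2020-02-15 00:10:08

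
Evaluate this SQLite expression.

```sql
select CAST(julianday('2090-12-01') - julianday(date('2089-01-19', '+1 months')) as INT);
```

650

Adding +1 month to 2089-01-19 gives 2089-02-19.
9 days remain in February 2089 after the 19th (28 − 19).
Full months from March 2089 through November 2090 contribute their day counts.
Then 1 day into December 2090.
Total: 9 + 31 + 30 + 31 + 30 + 31 + 31 + 30 + 31 + 30 + 31 + 31 + 28 + 31 + 30 + 31 + 30 + 31 + 31 + 30 + 31 + 30 + 1 = 650.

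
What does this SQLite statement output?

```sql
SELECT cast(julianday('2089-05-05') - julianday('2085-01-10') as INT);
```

1576

21 days remain in January 2085 after the 10th (31 − 10).
Full months from February 2085 through April 2089 contribute their day counts.
Then 5 days into May 2089.
Total: 21 + 28 + 31 + 30 + 31 + 30 + 31 + 31 + 30 + 31 + 30 + 31 + 31 + 28 + 31 + 30 + 31 + 30 + 31 + 31 + 30 + 31 + 30 + 31 + 31 + 28 + 31 + 30 + 31 + 30 + 31 + 31 + 30 + 31 + 30 + 31 + 31 + 29 + 31 + 30 + 31 + 30 + 31 + 31 + 30 + 31 + 30 + 31 + 31 + 28 + 31 + 30 + 5 = 1576.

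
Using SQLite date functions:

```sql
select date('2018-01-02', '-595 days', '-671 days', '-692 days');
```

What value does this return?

2012-08-23

Applying '-595 days' to 2018-01-02: counting 595 days back gives 2016-05-17.
Applying '-671 days' to 2016-05-17: counting 671 days back gives 2014-07-16.
Applying '-692 days' to 2014-07-16: counting 692 days back gives 2012-08-23.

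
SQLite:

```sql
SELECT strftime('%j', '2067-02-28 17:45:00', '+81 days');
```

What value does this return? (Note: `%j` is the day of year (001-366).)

First apply '+81 days': 2067-02-28 17:45:00 → 2067-05-20 17:45:00.
Day-of-year for 2067-05-20: days since 2067-01-01 inclusive = 140, zero-padded to 140.

140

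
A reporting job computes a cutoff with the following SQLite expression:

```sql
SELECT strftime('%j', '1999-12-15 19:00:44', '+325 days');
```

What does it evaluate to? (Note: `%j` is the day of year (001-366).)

First apply '+325 days': 1999-12-15 19:00:44 → 2000-11-04 19:00:44.
Day-of-year for 2000-11-04: days since 2000-01-01 inclusive = 309, zero-padded to 309.

309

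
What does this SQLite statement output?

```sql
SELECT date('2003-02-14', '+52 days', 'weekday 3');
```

Applying '+52 days' to 2003-02-14: counting 52 days forward gives 2003-04-07.
`weekday 3` advances to the next Wednesday; 2003-04-07 is a Monday, so it moves forward to 2003-04-09.

2003-04-09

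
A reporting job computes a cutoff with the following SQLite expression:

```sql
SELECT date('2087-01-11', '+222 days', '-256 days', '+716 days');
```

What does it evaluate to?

2088-11-23

Applying '+222 days' to 2087-01-11: counting 222 days forward gives 2087-08-21.
Applying '-256 days' to 2087-08-21: counting 256 days back gives 2086-12-08.
Applying '+716 days' to 2086-12-08: counting 716 days forward gives 2088-11-23.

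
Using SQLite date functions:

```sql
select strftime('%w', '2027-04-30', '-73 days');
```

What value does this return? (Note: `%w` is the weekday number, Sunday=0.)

First apply '-73 days': 2027-04-30 → 2027-02-16.
2027-02-16 is a Tuesday; with Sunday=0 that is 2.

2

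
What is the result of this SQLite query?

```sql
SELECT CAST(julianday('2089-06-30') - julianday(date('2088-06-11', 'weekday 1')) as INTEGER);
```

381

`weekday 1` advances to the next Monday; 2088-06-11 is a Friday, so it moves forward to 2088-06-14.
16 days remain in June 2088 after the 14th (30 − 14).
Full months from July 2088 through May 2089 contribute their day counts.
Then 30 days into June 2089.
Total: 16 + 31 + 31 + 30 + 31 + 30 + 31 + 31 + 28 + 31 + 30 + 31 + 30 = 381.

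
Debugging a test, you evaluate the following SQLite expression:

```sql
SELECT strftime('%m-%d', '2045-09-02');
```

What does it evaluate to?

`%m-%d` extracts the month-day: 09-02.

09-02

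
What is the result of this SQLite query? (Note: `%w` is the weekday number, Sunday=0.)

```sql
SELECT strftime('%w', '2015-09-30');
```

2015-09-30 is a Wednesday; with Sunday=0 that is 3.

3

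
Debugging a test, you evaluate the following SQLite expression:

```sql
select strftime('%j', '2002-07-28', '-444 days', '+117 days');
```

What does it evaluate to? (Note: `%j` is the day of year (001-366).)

247

First apply '-444 days', '+117 days': 2002-07-28 → 2001-09-04.
Day-of-year for 2001-09-04: days since 2001-01-01 inclusive = 247, zero-padded to 247.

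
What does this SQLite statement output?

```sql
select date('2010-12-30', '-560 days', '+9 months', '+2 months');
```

Applying '-560 days' to 2010-12-30: counting 560 days back gives 2009-06-18.
Adding +9 months to 2009-06-18 gives 2010-03-18.
Adding +2 months to 2010-03-18 gives 2010-05-18.

2010-05-18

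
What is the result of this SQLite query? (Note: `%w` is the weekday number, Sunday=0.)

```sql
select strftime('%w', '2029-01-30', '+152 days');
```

First apply '+152 days': 2029-01-30 → 2029-07-01.
2029-07-01 is a Sunday; with Sunday=0 that is 0.

0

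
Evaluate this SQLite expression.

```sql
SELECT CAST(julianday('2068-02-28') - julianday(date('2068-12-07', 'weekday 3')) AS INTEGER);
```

-288

`weekday 3` advances to the next Wednesday; 2068-12-07 is a Friday, so it moves forward to 2068-12-12.
1 day remains in February 2068 after the 28th (29 − 28).
Full months from March 2068 through November 2068 contribute their day counts.
Then 12 days into December 2068.
Total: 1 + 31 + 30 + 31 + 30 + 31 + 31 + 30 + 31 + 30 + 12 = 288.
The subtraction is earlier − later, so the result is −288 → -288.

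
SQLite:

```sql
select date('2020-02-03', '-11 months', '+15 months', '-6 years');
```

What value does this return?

Adding -11 months to 2020-02-03 gives 2019-03-03.
Adding +15 months to 2019-03-03 gives 2020-06-03.
Adding -6 years to 2020-06-03 gives 2014-06-03.

2014-06-03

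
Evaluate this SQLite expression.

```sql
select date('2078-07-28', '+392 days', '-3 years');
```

2076-08-24

Applying '+392 days' to 2078-07-28: counting 392 days forward gives 2079-08-24.
Adding -3 years to 2079-08-24 gives 2076-08-24.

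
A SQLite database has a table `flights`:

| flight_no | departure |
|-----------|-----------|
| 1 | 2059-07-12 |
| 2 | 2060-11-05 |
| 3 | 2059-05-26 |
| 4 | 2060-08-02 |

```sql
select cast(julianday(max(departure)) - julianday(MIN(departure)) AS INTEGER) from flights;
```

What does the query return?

MIN = 2059-05-26, MAX = 2060-11-05.
5 days remain in May 2059 after the 26th (31 − 26).
Full months from June 2059 through October 2060 contribute their day counts.
Then 5 days into November 2060.
Total: 5 + 30 + 31 + 31 + 30 + 31 + 30 + 31 + 31 + 29 + 31 + 30 + 31 + 30 + 31 + 31 + 30 + 31 + 5 = 529.

529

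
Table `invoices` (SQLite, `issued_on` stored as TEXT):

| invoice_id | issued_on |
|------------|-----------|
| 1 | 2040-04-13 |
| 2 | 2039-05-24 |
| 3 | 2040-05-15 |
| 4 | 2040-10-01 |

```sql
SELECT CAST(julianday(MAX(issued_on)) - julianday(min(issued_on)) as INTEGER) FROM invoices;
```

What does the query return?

MIN = 2039-05-24, MAX = 2040-10-01.
7 days remain in May 2039 after the 24th (31 − 24).
Full months from June 2039 through September 2040 contribute their day counts.
Then 1 day into October 2040.
Total: 7 + 30 + 31 + 31 + 30 + 31 + 30 + 31 + 31 + 29 + 31 + 30 + 31 + 30 + 31 + 31 + 30 + 1 = 496.

496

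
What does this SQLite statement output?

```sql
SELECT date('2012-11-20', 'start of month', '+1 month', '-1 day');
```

`start of month` rewinds 2012-11-20 to 2012-11-01.
Adding +1 month to 2012-11-01 gives 2012-12-01.
Going back 1 day from 2012-12-01 reaches 2012-11-30 (last day of November, 30 days).

2012-11-30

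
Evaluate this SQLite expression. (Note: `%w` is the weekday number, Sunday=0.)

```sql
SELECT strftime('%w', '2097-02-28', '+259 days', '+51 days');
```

6

First apply '+259 days', '+51 days': 2097-02-28 → 2098-01-04.
2098-01-04 is a Saturday; with Sunday=0 that is 6.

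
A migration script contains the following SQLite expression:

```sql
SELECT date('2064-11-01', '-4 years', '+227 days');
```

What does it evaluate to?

2061-06-16

Adding -4 years to 2064-11-01 gives 2060-11-01.
Applying '+227 days' to 2060-11-01: counting 227 days forward gives 2061-06-16.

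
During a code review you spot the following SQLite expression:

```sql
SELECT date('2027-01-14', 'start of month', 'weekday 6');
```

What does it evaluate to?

2027-01-02

`start of month` rewinds 2027-01-14 to 2027-01-01.
`weekday 6` advances to the next Saturday; 2027-01-01 is a Friday, so it moves forward to 2027-01-02.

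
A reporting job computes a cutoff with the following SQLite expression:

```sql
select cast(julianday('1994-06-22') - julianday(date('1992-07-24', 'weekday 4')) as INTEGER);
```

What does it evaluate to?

`weekday 4` advances to the next Thursday; 1992-07-24 is a Friday, so it moves forward to 1992-07-30.
1 day remains in July 1992 after the 30th (31 − 30).
Full months from August 1992 through May 1994 contribute their day counts.
Then 22 days into June 1994.
Total: 1 + 31 + 30 + 31 + 30 + 31 + 31 + 28 + 31 + 30 + 31 + 30 + 31 + 31 + 30 + 31 + 30 + 31 + 31 + 28 + 31 + 30 + 31 + 22 = 692.

692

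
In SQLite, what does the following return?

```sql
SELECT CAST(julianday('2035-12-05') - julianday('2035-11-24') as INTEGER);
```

11

6 days remain in November 2035 after the 24th (30 − 24).
Then 5 days into December 2035.
Total: 6 + 5 = 11.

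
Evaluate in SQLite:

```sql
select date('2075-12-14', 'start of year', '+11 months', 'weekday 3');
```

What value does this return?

`start of year` rewinds 2075-12-14 to 2075-01-01.
Adding +11 months to 2075-01-01 gives 2075-12-01.
`weekday 3` advances to the next Wednesday; 2075-12-01 is a Sunday, so it moves forward to 2075-12-04.

2075-12-04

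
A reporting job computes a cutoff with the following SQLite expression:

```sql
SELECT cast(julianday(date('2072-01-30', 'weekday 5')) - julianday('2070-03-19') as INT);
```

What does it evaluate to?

`weekday 5` advances to the next Friday; 2072-01-30 is a Saturday, so it moves forward to 2072-02-05.
12 days remain in March 2070 after the 19th (31 − 19).
Full months from April 2070 through January 2072 contribute their day counts.
Then 5 days into February 2072.
Total: 12 + 30 + 31 + 30 + 31 + 31 + 30 + 31 + 30 + 31 + 31 + 28 + 31 + 30 + 31 + 30 + 31 + 31 + 30 + 31 + 30 + 31 + 31 + 5 = 688.

688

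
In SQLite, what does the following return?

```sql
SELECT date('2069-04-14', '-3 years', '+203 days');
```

Adding -3 years to 2069-04-14 gives 2066-04-14.
Applying '+203 days' to 2066-04-14: counting 203 days forward gives 2066-11-03.

2066-11-03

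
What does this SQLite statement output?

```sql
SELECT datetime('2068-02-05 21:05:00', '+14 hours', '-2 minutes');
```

2068-02-06 11:03:00

+14 hours from 2068-02-05 21:05:00 is 2068-02-06 11:05:00 (crosses midnight).
-2 minutes from 2068-02-06 11:05:00 is 2068-02-06 11:03:00.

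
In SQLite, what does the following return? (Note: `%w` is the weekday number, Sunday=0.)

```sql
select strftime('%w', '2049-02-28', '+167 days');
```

6

First apply '+167 days': 2049-02-28 → 2049-08-14.
2049-08-14 is a Saturday; with Sunday=0 that is 6.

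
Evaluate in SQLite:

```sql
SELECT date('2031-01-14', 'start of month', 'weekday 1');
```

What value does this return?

`start of month` rewinds 2031-01-14 to 2031-01-01.
`weekday 1` advances to the next Monday; 2031-01-01 is a Wednesday, so it moves forward to 2031-01-06.

2031-01-06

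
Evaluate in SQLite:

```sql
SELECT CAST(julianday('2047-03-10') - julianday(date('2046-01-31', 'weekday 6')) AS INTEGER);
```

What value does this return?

400

`weekday 6` advances to the next Saturday; 2046-01-31 is a Wednesday, so it moves forward to 2046-02-03.
25 days remain in February 2046 after the 3rd (28 − 3).
Full months from March 2046 through February 2047 contribute their day counts.
Then 10 days into March 2047.
Total: 25 + 31 + 30 + 31 + 30 + 31 + 31 + 30 + 31 + 30 + 31 + 31 + 28 + 10 = 400.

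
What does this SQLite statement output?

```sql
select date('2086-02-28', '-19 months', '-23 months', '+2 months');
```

Adding -19 months to 2086-02-28 gives 2084-07-28.
Adding -23 months to 2084-07-28 gives 2082-08-28.
Adding +2 months to 2082-08-28 gives 2082-10-28.

2082-10-28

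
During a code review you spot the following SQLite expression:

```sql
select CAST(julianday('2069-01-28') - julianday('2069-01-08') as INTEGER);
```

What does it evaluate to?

20

Both dates are in January 2069: 28 − 8 = 20.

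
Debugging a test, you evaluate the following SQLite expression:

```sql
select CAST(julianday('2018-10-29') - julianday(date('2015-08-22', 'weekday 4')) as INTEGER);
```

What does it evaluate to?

`weekday 4` advances to the next Thursday; 2015-08-22 is a Saturday, so it moves forward to 2015-08-27.
4 days remain in August 2015 after the 27th (31 − 27).
Full months from September 2015 through September 2018 contribute their day counts.
Then 29 days into October 2018.
Total: 4 + 30 + 31 + 30 + 31 + 31 + 29 + 31 + 30 + 31 + 30 + 31 + 31 + 30 + 31 + 30 + 31 + 31 + 28 + 31 + 30 + 31 + 30 + 31 + 31 + 30 + 31 + 30 + 31 + 31 + 28 + 31 + 30 + 31 + 30 + 31 + 31 + 30 + 29 = 1159.

1159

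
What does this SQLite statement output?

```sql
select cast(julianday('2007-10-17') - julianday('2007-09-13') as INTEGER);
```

17 days remain in September 2007 after the 13th (30 − 13).
Then 17 days into October 2007.
Total: 17 + 17 = 34.

34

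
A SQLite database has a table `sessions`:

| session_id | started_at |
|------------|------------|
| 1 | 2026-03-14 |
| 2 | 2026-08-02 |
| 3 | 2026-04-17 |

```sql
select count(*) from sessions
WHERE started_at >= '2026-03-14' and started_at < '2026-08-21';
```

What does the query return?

3

Rows in [2026-03-14, 2026-08-21): 2026-03-14, 2026-08-02, 2026-04-17 → 3 rows.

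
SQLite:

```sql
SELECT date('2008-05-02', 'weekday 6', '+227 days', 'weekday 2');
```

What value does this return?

2008-12-16

`weekday 6` advances to the next Saturday; 2008-05-02 is a Friday, so it moves forward to 2008-05-03.
Applying '+227 days' to 2008-05-03: counting 227 days forward gives 2008-12-16.
`weekday 2` advances to the next Tuesday; 2008-12-16 is already a Tuesday, so it stays at 2008-12-16.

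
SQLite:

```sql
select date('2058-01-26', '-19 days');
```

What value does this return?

Going back 19 days within January lands on 2058-01-07.

2058-01-07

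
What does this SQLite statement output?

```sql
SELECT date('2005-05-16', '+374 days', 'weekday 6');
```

Applying '+374 days' to 2005-05-16: counting 374 days forward gives 2006-05-25.
`weekday 6` advances to the next Saturday; 2006-05-25 is a Thursday, so it moves forward to 2006-05-27.

2006-05-27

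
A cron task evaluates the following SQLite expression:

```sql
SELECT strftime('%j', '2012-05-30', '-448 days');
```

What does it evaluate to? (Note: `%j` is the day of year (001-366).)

First apply '-448 days': 2012-05-30 → 2011-03-09.
Day-of-year for 2011-03-09: days since 2011-01-01 inclusive = 68, zero-padded to 068.

068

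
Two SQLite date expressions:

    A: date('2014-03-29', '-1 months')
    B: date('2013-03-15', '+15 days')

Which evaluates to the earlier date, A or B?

B

A = 2014-03-01.
B = 2013-03-30.
B is earlier.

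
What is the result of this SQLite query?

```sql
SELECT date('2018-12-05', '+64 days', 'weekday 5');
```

2019-02-08

Applying '+64 days' to 2018-12-05: counting 64 days forward gives 2019-02-07.
`weekday 5` advances to the next Friday; 2019-02-07 is a Thursday, so it moves forward to 2019-02-08.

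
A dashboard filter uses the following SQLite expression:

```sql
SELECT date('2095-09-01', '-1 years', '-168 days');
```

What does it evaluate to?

Adding -1 year to 2095-09-01 gives 2094-09-01.
Applying '-168 days' to 2094-09-01: counting 168 days back gives 2094-03-17.

2094-03-17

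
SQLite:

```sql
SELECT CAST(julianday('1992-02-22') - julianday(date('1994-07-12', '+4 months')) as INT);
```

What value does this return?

Adding +4 months to 1994-07-12 gives 1994-11-12.
7 days remain in February 1992 after the 22nd (29 − 22).
Full months from March 1992 through October 1994 contribute their day counts.
Then 12 days into November 1994.
Total: 7 + 31 + 30 + 31 + 30 + 31 + 31 + 30 + 31 + 30 + 31 + 31 + 28 + 31 + 30 + 31 + 30 + 31 + 31 + 30 + 31 + 30 + 31 + 31 + 28 + 31 + 30 + 31 + 30 + 31 + 31 + 30 + 31 + 12 = 994.
The subtraction is earlier − later, so the result is −994 → -994.

-994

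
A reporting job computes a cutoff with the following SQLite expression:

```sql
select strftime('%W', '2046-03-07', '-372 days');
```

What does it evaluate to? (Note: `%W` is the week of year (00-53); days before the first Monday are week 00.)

First apply '-372 days': 2046-03-07 → 2045-02-28.
2045-02-28 is a Tuesday. SQLite's %W counts Mondays since the year started; the result is 09.

09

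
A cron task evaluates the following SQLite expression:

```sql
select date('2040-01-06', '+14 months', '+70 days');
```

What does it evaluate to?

Adding +14 months to 2040-01-06 gives 2041-03-06.
Applying '+70 days' to 2041-03-06: counting 70 days forward gives 2041-05-15.

2041-05-15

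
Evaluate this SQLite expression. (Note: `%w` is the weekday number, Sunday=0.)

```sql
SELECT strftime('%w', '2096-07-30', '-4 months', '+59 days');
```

1

First apply '-4 months', '+59 days': 2096-07-30 → 2096-05-28.
2096-05-28 is a Monday; with Sunday=0 that is 1.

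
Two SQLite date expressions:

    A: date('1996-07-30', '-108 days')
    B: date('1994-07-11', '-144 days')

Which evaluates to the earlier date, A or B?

B

A = 1996-04-13.
B = 1994-02-17.
B is earlier.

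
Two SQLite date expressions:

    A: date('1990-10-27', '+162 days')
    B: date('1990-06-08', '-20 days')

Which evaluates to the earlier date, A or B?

B

A = 1991-04-07.
B = 1990-05-19.
B is earlier.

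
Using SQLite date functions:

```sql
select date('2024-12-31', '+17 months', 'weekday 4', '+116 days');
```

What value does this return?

2026-09-28

Adding +17 months to 2024-12-31 gives 2026-05-31.
`weekday 4` advances to the next Thursday; 2026-05-31 is a Sunday, so it moves forward to 2026-06-04.
Applying '+116 days' to 2026-06-04: counting 116 days forward gives 2026-09-28.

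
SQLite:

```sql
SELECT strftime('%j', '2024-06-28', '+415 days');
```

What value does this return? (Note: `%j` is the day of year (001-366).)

First apply '+415 days': 2024-06-28 → 2025-08-17.
Day-of-year for 2025-08-17: days since 2025-01-01 inclusive = 229, zero-padded to 229.

229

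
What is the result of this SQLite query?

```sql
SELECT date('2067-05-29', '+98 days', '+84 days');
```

Applying '+98 days' to 2067-05-29: counting 98 days forward gives 2067-09-04.
Applying '+84 days' to 2067-09-04: counting 84 days forward gives 2067-11-27.

2067-11-27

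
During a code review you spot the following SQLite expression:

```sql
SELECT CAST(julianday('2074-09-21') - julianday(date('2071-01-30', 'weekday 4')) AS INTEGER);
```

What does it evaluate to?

`weekday 4` advances to the next Thursday; 2071-01-30 is a Friday, so it moves forward to 2071-02-05.
23 days remain in February 2071 after the 5th (28 − 5).
Full months from March 2071 through August 2074 contribute their day counts.
Then 21 days into September 2074.
Total: 23 + 31 + 30 + 31 + 30 + 31 + 31 + 30 + 31 + 30 + 31 + 31 + 29 + 31 + 30 + 31 + 30 + 31 + 31 + 30 + 31 + 30 + 31 + 31 + 28 + 31 + 30 + 31 + 30 + 31 + 31 + 30 + 31 + 30 + 31 + 31 + 28 + 31 + 30 + 31 + 30 + 31 + 31 + 21 = 1324.

1324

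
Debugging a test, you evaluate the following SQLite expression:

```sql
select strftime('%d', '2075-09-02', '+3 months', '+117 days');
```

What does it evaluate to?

First apply '+3 months', '+117 days': 2075-09-02 → 2076-03-28.
`%d` extracts the 2-digit day of month: 28.

28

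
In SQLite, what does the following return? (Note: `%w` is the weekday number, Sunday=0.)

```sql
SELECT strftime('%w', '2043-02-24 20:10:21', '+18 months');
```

First apply '+18 months': 2043-02-24 20:10:21 → 2044-08-24 20:10:21.
2044-08-24 is a Wednesday; with Sunday=0 that is 3.

3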